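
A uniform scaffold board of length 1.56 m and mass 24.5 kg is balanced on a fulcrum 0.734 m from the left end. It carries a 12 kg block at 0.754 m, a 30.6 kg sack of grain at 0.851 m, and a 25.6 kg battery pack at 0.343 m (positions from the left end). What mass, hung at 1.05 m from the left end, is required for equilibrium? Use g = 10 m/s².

m ≈ 16 kg

Choose the fulcrum (at 0.734 m from the left end) as the axis so the support reaction has zero arm there.
Beam weight: 24.5 × 10 = 245 N down at 0.78 m → arm 0.046 m, τ = 245 × 0.046 = 11.27 N·m clockwise.
Block: 12 × 10 = 120 N down at 0.754 m → arm 0.02 m, τ = 120 × 0.02 = 2.4 N·m clockwise.
Sack of grain: 30.6 × 10 = 306 N down at 0.851 m → arm 0.117 m, τ = 306 × 0.117 = 35.8 N·m clockwise.
Battery pack: 25.6 × 10 = 256 N down at 0.343 m → arm 0.391 m, τ = 256 × 0.391 = 100.1 N·m counterclockwise.
Net moment of known loads = 50.63 N·m counterclockwise.
An unknown mass m at 1.05 m has arm 0.316 m; its moment is m·g·0.316 clockwise.
For rotational equilibrium, m × 10 × 0.316 = 50.63, so m = 50.63 / (10 × 0.316) = 16 kg.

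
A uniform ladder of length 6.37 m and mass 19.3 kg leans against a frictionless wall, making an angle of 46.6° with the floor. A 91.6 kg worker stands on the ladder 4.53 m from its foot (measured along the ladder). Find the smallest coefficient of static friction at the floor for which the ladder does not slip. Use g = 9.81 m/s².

μ_min ≈ 0.638

Take moments about the foot of the ladder.
Ladder weight 19.3×9.81 = 189.3 N acts at 3.185 m along the ladder; its horizontal arm is 3.185·cos46.6° = 2.188 m → τ = 414.2 N·m clockwise.
Worker: 91.6×9.81 = 898.6 N at 4.53 m → arm 3.113 m → τ = 2797 N·m clockwise.
Wall normal N acts horizontally at the top; its moment arm is the height L sinθ = 6.37·sin46.6° = 4.628 m, counterclockwise.
For rotational equilibrium, N × 4.628 = 3211, so N = 693.8 N.
ΣFx = 0 ⇒ f = N_wall = 693.8 N. ΣFy = 0 ⇒ N_floor = 1088 N.
μ_min = f / N_floor = 693.8 / 1088 = 0.638.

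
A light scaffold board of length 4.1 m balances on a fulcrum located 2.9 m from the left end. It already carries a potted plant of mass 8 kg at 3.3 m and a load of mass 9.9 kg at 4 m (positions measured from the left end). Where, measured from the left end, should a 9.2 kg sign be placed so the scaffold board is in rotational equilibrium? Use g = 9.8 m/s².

About the fulcrum (at 2.9 m from the left end):
Potted plant: 8 × 9.8 = 78.4 N down at 3.3 m → arm 0.4 m, τ = 78.4 × 0.4 = 31.36 N·m clockwise.
Load: 9.9 × 9.8 = 97.02 N down at 4 m → arm 1.1 m, τ = 97.02 × 1.1 = 106.7 N·m clockwise.
Net moment of existing loads = 138.1 N·m clockwise.
The sign weighs 9.2 × 9.8 = 90.16 N and must supply an equal counterclockwise moment, so its lever arm about the fulcrum is 138.1 / 90.16 = 1.53 m.
That puts it at 2.9 − 1.53 = 1.37 m from the left end.

x ≈ 1.37 m from the left end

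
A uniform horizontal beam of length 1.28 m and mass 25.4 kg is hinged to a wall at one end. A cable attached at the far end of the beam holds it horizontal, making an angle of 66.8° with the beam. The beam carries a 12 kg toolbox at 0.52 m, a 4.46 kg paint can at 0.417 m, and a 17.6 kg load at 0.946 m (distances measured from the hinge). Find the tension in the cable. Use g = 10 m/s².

Choose the hinge as the axis so the unknown hinge reaction has zero arm there.
Beam weight: 25.4 × 10 = 254 N down at 0.64 m → arm 0.64 m, τ = 254 × 0.64 = 162.6 N·m clockwise.
Toolbox: 12 × 10 = 120 N down at 0.52 m → arm 0.52 m, τ = 120 × 0.52 = 62.4 N·m clockwise.
Paint can: 4.46 × 10 = 44.6 N down at 0.417 m → arm 0.417 m, τ = 44.6 × 0.417 = 18.6 N·m clockwise.
Load: 17.6 × 10 = 176 N down at 0.946 m → arm 0.946 m, τ = 176 × 0.946 = 166.5 N·m clockwise.
Total clockwise load moment = 410.1 N·m.
The cable tension T acts at 1.28 m; only its component perpendicular to the beam, T sinθ, produces torque. sin 66.8° = 0.9191.
Στ = 0 ⇒ T × 1.28 × 0.9191 = 410.1 ⇒ T = 410.1 / 1.176 = 349 N.

T ≈ 349 N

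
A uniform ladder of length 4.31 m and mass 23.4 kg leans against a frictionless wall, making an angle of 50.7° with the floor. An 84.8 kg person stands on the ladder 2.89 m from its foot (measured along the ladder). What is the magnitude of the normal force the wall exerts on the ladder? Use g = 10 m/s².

Sum moments about the foot of the ladder (the floor normal and friction both act there and drop out).
Ladder weight 23.4×10 = 234 N acts at 2.155 m along the ladder; its horizontal arm is 2.155·cos50.7° = 1.365 m → τ = 319.4 N·m clockwise.
Person: 84.8×10 = 848 N at 2.89 m → arm 1.83 m → τ = 1552 N·m clockwise.
Wall normal N acts horizontally at the top; its moment arm is the height L sinθ = 4.31·sin50.7° = 3.335 m, counterclockwise.
Στ = 0 ⇒ N × 3.335 = 1871 ⇒ N = 561 N.

N_wall ≈ 561 N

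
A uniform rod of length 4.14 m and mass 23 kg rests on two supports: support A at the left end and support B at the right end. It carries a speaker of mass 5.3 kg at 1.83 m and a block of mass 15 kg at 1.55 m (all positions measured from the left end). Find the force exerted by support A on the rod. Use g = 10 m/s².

Taking torques about support B:
Beam weight: 23 × 10 = 230 N down at 2.07 m → arm 2.07 m, τ = 230 × 2.07 = 476.1 N·m counterclockwise.
Speaker: 5.3 × 10 = 53 N down at 1.83 m → arm 2.31 m, τ = 53 × 2.31 = 122.4 N·m counterclockwise.
Block: 15 × 10 = 150 N down at 1.55 m → arm 2.59 m, τ = 150 × 2.59 = 388.5 N·m counterclockwise.
Net load moment about support B = 987 N·m counterclockwise.
Reaction R at support A is upward at 0 m, arm 4.14 m → moment R × 4.14 clockwise.
Στ = 0 ⇒ R × 4.14 = 987 ⇒ R = 238 N.

R_A ≈ 238 N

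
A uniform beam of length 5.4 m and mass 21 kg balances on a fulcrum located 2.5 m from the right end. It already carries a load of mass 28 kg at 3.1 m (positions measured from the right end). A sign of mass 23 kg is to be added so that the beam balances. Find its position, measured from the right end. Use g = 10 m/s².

Take moments about the fulcrum (at 2.5 m from the right end).
Beam weight: 21 × 10 = 210 N down at 2.7 m → arm 0.2 m, τ = 210 × 0.2 = 42 N·m counterclockwise.
Load: 28 × 10 = 280 N down at 3.1 m → arm 0.6 m, τ = 280 × 0.6 = 168 N·m counterclockwise.
Net moment of existing loads = 210 N·m counterclockwise.
The sign weighs 23 × 10 = 230 N and must supply an equal clockwise moment, so its lever arm about the fulcrum is 210 / 230 = 0.913 m.
That puts it at 2.5 − 0.913 = 1.59 m from the right end.

x ≈ 1.59 m from the right end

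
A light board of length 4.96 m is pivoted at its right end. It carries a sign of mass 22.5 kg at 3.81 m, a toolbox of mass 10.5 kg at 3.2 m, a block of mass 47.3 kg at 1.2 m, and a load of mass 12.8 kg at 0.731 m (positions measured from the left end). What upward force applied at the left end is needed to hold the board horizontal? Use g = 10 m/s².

Take moments about the right end.
Sign: 22.5 × 10 = 225 N down at 3.81 m → arm 1.15 m, τ = 225 × 1.15 = 258.8 N·m counterclockwise.
Toolbox: 10.5 × 10 = 105 N down at 3.2 m → arm 1.76 m, τ = 105 × 1.76 = 184.8 N·m counterclockwise.
Block: 47.3 × 10 = 473 N down at 1.2 m → arm 3.76 m, τ = 473 × 3.76 = 1778 N·m counterclockwise.
Load: 12.8 × 10 = 128 N down at 0.731 m → arm 4.229 m, τ = 128 × 4.229 = 541.3 N·m counterclockwise.
Net moment of the loads = 2763 N·m counterclockwise.
The upward force F acts at the left end, arm 4.96 m, giving F × 4.96 clockwise.
Στ = 0 ⇒ F × 4.96 = 2763 ⇒ F = 2763 / 4.96 = 557 N.

F ≈ 557 N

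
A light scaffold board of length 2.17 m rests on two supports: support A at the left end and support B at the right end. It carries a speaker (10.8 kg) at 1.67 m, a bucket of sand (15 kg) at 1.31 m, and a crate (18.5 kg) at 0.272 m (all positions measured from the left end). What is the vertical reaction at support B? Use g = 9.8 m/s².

Taking torques about support A:
Speaker: 10.8 × 9.8 = 105.8 N down at 1.67 m → arm 1.67 m, τ = 105.8 × 1.67 = 176.7 N·m clockwise.
Bucket of sand: 15 × 9.8 = 147 N down at 1.31 m → arm 1.31 m, τ = 147 × 1.31 = 192.6 N·m clockwise.
Crate: 18.5 × 9.8 = 181.3 N down at 0.272 m → arm 0.272 m, τ = 181.3 × 0.272 = 49.31 N·m clockwise.
Net load moment about support A = 418.6 N·m clockwise.
Reaction R at support B is upward at 2.17 m, arm 2.17 m → moment R × 2.17 counterclockwise.
For rotational equilibrium, R × 2.17 = 418.6, so R = 193 N.

R_B ≈ 193 N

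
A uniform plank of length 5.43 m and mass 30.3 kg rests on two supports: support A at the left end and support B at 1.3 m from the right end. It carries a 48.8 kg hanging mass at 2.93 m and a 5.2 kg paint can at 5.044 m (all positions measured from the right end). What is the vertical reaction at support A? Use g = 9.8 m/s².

About support B:
Beam weight: 30.3 × 9.8 = 296.9 N down at 2.715 m → arm 1.415 m, τ = 296.9 × 1.415 = 420.1 N·m counterclockwise.
Hanging mass: 48.8 × 9.8 = 478.2 N down at 2.93 m → arm 1.63 m, τ = 478.2 × 1.63 = 779.5 N·m counterclockwise.
Paint can: 5.2 × 9.8 = 50.96 N down at 5.044 m → arm 3.744 m, τ = 50.96 × 3.744 = 190.8 N·m counterclockwise.
Net load moment about support B = 1390 N·m counterclockwise.
Reaction R at support A is upward at 5.43 m, arm 4.13 m → moment R × 4.13 clockwise.
Balancing moments: R × 4.13 = 1390, giving R = 337 N.

R_A ≈ 337 N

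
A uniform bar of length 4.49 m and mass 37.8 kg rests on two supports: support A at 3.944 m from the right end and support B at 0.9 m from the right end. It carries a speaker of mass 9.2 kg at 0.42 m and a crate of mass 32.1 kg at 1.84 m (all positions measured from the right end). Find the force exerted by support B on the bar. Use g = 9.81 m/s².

Choose support A as the axis so its reaction then has zero moment arm.
Beam weight: 37.8 × 9.81 = 370.8 N down at 2.245 m → arm 1.699 m, τ = 370.8 × 1.699 = 630 N·m clockwise.
Speaker: 9.2 × 9.81 = 90.25 N down at 0.42 m → arm 3.524 m, τ = 90.25 × 3.524 = 318 N·m clockwise.
Crate: 32.1 × 9.81 = 314.9 N down at 1.84 m → arm 2.104 m, τ = 314.9 × 2.104 = 662.5 N·m clockwise.
Net load moment about support A = 1610 N·m clockwise.
Reaction R at support B is upward at 0.9 m, arm 3.044 m → moment R × 3.044 counterclockwise.
Setting net torque to zero: R × 3.044 = 1610 → R = 529 N.

R_B ≈ 529 N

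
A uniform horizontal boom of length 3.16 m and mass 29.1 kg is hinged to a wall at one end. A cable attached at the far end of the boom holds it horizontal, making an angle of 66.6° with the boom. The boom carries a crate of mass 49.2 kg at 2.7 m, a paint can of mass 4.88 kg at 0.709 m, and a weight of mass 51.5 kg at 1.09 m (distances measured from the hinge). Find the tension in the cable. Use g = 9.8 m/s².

T ≈ 806 N

Choose the hinge as the axis so the unknown hinge reaction has zero arm there.
Beam weight: 29.1 × 9.8 = 285.2 N down at 1.58 m → arm 1.58 m, τ = 285.2 × 1.58 = 450.6 N·m clockwise.
Crate: 49.2 × 9.8 = 482.2 N down at 2.7 m → arm 2.7 m, τ = 482.2 × 2.7 = 1302 N·m clockwise.
Paint can: 4.88 × 9.8 = 47.82 N down at 0.709 m → arm 0.709 m, τ = 47.82 × 0.709 = 33.9 N·m clockwise.
Weight: 51.5 × 9.8 = 504.7 N down at 1.09 m → arm 1.09 m, τ = 504.7 × 1.09 = 550.1 N·m clockwise.
Total clockwise load moment = 2337 N·m.
The cable tension T acts at 3.16 m; only its component perpendicular to the boom, T sinθ, produces torque. sin 66.6° = 0.9178.
Balancing moments: T × 3.16 × 0.9178 = 2337, giving T = 2337 / 2.9 = 806 N.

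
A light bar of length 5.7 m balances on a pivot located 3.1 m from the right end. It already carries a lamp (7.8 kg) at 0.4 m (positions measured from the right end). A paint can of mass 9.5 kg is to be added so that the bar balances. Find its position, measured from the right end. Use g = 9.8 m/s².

Take moments about the pivot (at 3.1 m from the right end).
Lamp: 7.8 × 9.8 = 76.44 N down at 0.4 m → arm 2.7 m, τ = 76.44 × 2.7 = 206.4 N·m clockwise.
Net moment of existing loads = 206.4 N·m clockwise.
The paint can weighs 9.5 × 9.8 = 93.1 N and must supply an equal counterclockwise moment, so its lever arm about the pivot is 206.4 / 93.1 = 2.22 m.
That puts it at 3.1 + 2.22 = 5.32 m from the right end.

x ≈ 5.32 m from the right end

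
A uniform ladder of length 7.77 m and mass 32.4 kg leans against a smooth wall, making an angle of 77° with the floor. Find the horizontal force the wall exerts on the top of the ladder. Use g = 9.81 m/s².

Taking torques about the foot of the ladder:
Ladder weight 32.4×9.81 = 317.8 N acts at 3.885 m along the ladder; its horizontal arm is 3.885·cos77° = 0.8739 m → τ = 277.7 N·m clockwise.
Wall normal N acts horizontally at the top; its moment arm is the height L sinθ = 7.77·sin77° = 7.571 m, counterclockwise.
Balancing moments: N × 7.571 = 277.7, giving N = 36.7 N.

N_wall ≈ 36.7 N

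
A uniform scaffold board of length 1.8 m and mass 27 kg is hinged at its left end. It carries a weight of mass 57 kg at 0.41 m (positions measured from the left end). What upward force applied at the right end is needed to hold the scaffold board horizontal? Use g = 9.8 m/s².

Take moments about the left end.
Beam weight: 27 × 9.8 = 264.6 N down at 0.9 m → arm 0.9 m, τ = 264.6 × 0.9 = 238.1 N·m clockwise.
Weight: 57 × 9.8 = 558.6 N down at 0.41 m → arm 0.41 m, τ = 558.6 × 0.41 = 229 N·m clockwise.
Net moment of the loads = 467.1 N·m clockwise.
The upward force F acts at the right end, arm 1.8 m, giving F × 1.8 counterclockwise.
For rotational equilibrium, F × 1.8 = 467.1, so F = 467.1 / 1.8 = 260 N.

F ≈ 260 N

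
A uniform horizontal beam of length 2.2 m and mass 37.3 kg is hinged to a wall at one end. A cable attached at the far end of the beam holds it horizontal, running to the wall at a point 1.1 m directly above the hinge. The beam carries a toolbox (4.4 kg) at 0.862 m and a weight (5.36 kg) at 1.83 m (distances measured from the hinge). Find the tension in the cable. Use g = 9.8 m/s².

Sum moments about the hinge (the unknown hinge reaction has zero arm there).
Beam weight: 37.3 × 9.8 = 365.5 N down at 1.1 m → arm 1.1 m, τ = 365.5 × 1.1 = 402.1 N·m clockwise.
Toolbox: 4.4 × 9.8 = 43.12 N down at 0.862 m → arm 0.862 m, τ = 43.12 × 0.862 = 37.17 N·m clockwise.
Weight: 5.36 × 9.8 = 52.53 N down at 1.83 m → arm 1.83 m, τ = 52.53 × 1.83 = 96.13 N·m clockwise.
Total clockwise load moment = 535.4 N·m.
The cable tension T acts at 2.2 m; only its component perpendicular to the beam, T sinθ, produces torque. sinθ = h/√(h²+d²) = 1.1/√(1.1²+2.2²) = 0.4472.
Στ = 0 ⇒ T × 2.2 × 0.4472 = 535.4 ⇒ T = 535.4 / 0.9838 = 544 N.

T ≈ 544 N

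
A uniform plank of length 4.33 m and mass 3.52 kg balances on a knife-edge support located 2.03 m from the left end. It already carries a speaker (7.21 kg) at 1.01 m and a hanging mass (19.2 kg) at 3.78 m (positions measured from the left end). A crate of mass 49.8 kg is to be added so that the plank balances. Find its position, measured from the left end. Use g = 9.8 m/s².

x ≈ 1.49 m from the left end

About the knife-edge support (at 2.03 m from the left end):
Beam weight: 3.52 × 9.8 = 34.5 N down at 2.165 m → arm 0.135 m, τ = 34.5 × 0.135 = 4.658 N·m clockwise.
Speaker: 7.21 × 9.8 = 70.66 N down at 1.01 m → arm 1.02 m, τ = 70.66 × 1.02 = 72.07 N·m counterclockwise.
Hanging mass: 19.2 × 9.8 = 188.2 N down at 3.78 m → arm 1.75 m, τ = 188.2 × 1.75 = 329.3 N·m clockwise.
Net moment of existing loads = 261.9 N·m clockwise.
The crate weighs 49.8 × 9.8 = 488 N and must supply an equal counterclockwise moment, so its lever arm about the knife-edge support is 261.9 / 488 = 0.537 m.
That puts it at 2.03 − 0.537 = 1.49 m from the left end.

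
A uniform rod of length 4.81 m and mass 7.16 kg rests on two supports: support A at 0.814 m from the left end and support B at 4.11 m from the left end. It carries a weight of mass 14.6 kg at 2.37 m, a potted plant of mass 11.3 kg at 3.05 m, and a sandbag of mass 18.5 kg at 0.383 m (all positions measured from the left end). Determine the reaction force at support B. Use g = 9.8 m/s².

Choose support A as the axis so its reaction then has zero moment arm.
Beam weight: 7.16 × 9.8 = 70.17 N down at 2.405 m → arm 1.591 m, τ = 70.17 × 1.591 = 111.6 N·m clockwise.
Weight: 14.6 × 9.8 = 143.1 N down at 2.37 m → arm 1.556 m, τ = 143.1 × 1.556 = 222.7 N·m clockwise.
Potted plant: 11.3 × 9.8 = 110.7 N down at 3.05 m → arm 2.236 m, τ = 110.7 × 2.236 = 247.5 N·m clockwise.
Sandbag: 18.5 × 9.8 = 181.3 N down at 0.383 m → arm 0.431 m, τ = 181.3 × 0.431 = 78.14 N·m counterclockwise.
Net load moment about support A = 503.7 N·m clockwise.
Reaction R at support B is upward at 4.11 m, arm 3.296 m → moment R × 3.296 counterclockwise.
Στ = 0 ⇒ R × 3.296 = 503.7 ⇒ R = 153 N.

R_B ≈ 153 N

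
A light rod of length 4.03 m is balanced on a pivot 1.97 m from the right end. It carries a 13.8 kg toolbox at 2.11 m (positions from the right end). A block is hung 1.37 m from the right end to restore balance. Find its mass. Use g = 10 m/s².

m ≈ 3.22 kg

Sum moments about the pivot (at 1.97 m from the right end) (the support reaction has zero arm there).
Toolbox: 13.8 × 10 = 138 N down at 2.11 m → arm 0.14 m, τ = 138 × 0.14 = 19.32 N·m counterclockwise.
Net moment of known loads = 19.32 N·m counterclockwise.
An unknown mass m at 1.37 m has arm 0.6 m; its moment is m·g·0.6 clockwise.
For rotational equilibrium, m × 10 × 0.6 = 19.32, so m = 19.32 / (10 × 0.6) = 3.22 kg.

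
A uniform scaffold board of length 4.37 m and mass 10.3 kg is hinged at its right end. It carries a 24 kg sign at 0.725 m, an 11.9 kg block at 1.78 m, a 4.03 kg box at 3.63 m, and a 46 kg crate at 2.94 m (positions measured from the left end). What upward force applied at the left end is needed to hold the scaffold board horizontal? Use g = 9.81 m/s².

F ≈ 470 N

Choose the right end as the axis so the unknown pivot reaction has zero arm there.
Beam weight: 10.3 × 9.81 = 101 N down at 2.185 m → arm 2.185 m, τ = 101 × 2.185 = 220.7 N·m counterclockwise.
Sign: 24 × 9.81 = 235.4 N down at 0.725 m → arm 3.645 m, τ = 235.4 × 3.645 = 858 N·m counterclockwise.
Block: 11.9 × 9.81 = 116.7 N down at 1.78 m → arm 2.59 m, τ = 116.7 × 2.59 = 302.3 N·m counterclockwise.
Box: 4.03 × 9.81 = 39.53 N down at 3.63 m → arm 0.74 m, τ = 39.53 × 0.74 = 29.25 N·m counterclockwise.
Crate: 46 × 9.81 = 451.3 N down at 2.94 m → arm 1.43 m, τ = 451.3 × 1.43 = 645.4 N·m counterclockwise.
Net moment of the loads = 2056 N·m counterclockwise.
The upward force F acts at the left end, arm 4.37 m, giving F × 4.37 clockwise.
Στ = 0 ⇒ F × 4.37 = 2056 ⇒ F = 2056 / 4.37 = 470 N.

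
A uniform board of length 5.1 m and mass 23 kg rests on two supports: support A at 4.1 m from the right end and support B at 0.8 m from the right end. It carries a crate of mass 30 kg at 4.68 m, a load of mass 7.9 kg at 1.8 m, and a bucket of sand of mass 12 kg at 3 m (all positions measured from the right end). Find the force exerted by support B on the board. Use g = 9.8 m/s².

R_B ≈ 147 N

Sum moments about support A (its reaction then has zero moment arm).
Beam weight: 23 × 9.8 = 225.4 N down at 2.55 m → arm 1.55 m, τ = 225.4 × 1.55 = 349.4 N·m clockwise.
Crate: 30 × 9.8 = 294 N down at 4.68 m → arm 0.58 m, τ = 294 × 0.58 = 170.5 N·m counterclockwise.
Load: 7.9 × 9.8 = 77.42 N down at 1.8 m → arm 2.3 m, τ = 77.42 × 2.3 = 178.1 N·m clockwise.
Bucket of sand: 12 × 9.8 = 117.6 N down at 3 m → arm 1.1 m, τ = 117.6 × 1.1 = 129.4 N·m clockwise.
Net load moment about support A = 486.4 N·m clockwise.
Reaction R at support B is upward at 0.8 m, arm 3.3 m → moment R × 3.3 counterclockwise.
For rotational equilibrium, R × 3.3 = 486.4, so R = 147 N.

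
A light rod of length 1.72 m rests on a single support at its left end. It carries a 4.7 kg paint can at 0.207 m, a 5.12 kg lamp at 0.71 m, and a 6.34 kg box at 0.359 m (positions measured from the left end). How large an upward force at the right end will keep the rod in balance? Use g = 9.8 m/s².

F ≈ 39.2 N

Sum moments about the left end (the unknown pivot reaction has zero arm there).
Paint can: 4.7 × 9.8 = 46.06 N down at 0.207 m → arm 0.207 m, τ = 46.06 × 0.207 = 9.534 N·m clockwise.
Lamp: 5.12 × 9.8 = 50.18 N down at 0.71 m → arm 0.71 m, τ = 50.18 × 0.71 = 35.63 N·m clockwise.
Box: 6.34 × 9.8 = 62.13 N down at 0.359 m → arm 0.359 m, τ = 62.13 × 0.359 = 22.3 N·m clockwise.
Net moment of the loads = 67.46 N·m clockwise.
The upward force F acts at the right end, arm 1.72 m, giving F × 1.72 counterclockwise.
Balancing moments: F × 1.72 = 67.46, giving F = 67.46 / 1.72 = 39.2 N.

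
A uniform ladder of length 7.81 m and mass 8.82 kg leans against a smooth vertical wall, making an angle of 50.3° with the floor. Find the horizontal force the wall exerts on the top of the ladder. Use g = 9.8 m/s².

Take moments about the foot of the ladder.
Ladder weight 8.82×9.8 = 86.44 N acts at 3.905 m along the ladder; its horizontal arm is 3.905·cos50.3° = 2.494 m → τ = 215.6 N·m clockwise.
Wall normal N acts horizontally at the top; its moment arm is the height L sinθ = 7.81·sin50.3° = 6.009 m, counterclockwise.
Στ = 0 ⇒ N × 6.009 = 215.6 ⇒ N = 35.9 N.

N_wall ≈ 35.9 N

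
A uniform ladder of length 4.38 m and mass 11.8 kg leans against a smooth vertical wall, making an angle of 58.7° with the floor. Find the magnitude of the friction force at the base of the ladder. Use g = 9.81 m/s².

Take moments about the foot of the ladder.
Ladder weight 11.8×9.81 = 115.8 N acts at 2.19 m along the ladder; its horizontal arm is 2.19·cos58.7° = 1.138 m → τ = 131.8 N·m clockwise.
Wall normal N acts horizontally at the top; its moment arm is the height L sinθ = 4.38·sin58.7° = 3.743 m, counterclockwise.
For rotational equilibrium, N × 3.743 = 131.8, so N = 35.2 N.
ΣFx = 0: friction at the foot balances the wall's push, so f = N_wall = 35.2 N.

f ≈ 35.2 N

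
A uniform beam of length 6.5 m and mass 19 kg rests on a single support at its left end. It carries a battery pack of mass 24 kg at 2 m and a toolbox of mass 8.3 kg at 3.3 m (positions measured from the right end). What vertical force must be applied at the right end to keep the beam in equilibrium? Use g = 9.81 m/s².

Take moments about the left end.
Beam weight: 19 × 9.81 = 186.4 N down at 3.25 m → arm 3.25 m, τ = 186.4 × 3.25 = 605.8 N·m clockwise.
Battery pack: 24 × 9.81 = 235.4 N down at 2 m → arm 4.5 m, τ = 235.4 × 4.5 = 1059 N·m clockwise.
Toolbox: 8.3 × 9.81 = 81.42 N down at 3.3 m → arm 3.2 m, τ = 81.42 × 3.2 = 260.5 N·m clockwise.
Net moment of the loads = 1925 N·m clockwise.
The upward force F acts at the right end, arm 6.5 m, giving F × 6.5 counterclockwise.
For rotational equilibrium, F × 6.5 = 1925, so F = 1925 / 6.5 = 296 N.

F ≈ 296 N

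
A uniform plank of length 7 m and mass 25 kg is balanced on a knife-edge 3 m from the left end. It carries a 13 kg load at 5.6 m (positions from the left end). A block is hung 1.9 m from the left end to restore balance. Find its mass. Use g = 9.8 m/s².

m ≈ 42.1 kg

Sum moments about the knife-edge (at 3 m from the left end) (the support reaction has zero arm there).
Beam weight: 25 × 9.8 = 245 N down at 3.5 m → arm 0.5 m, τ = 245 × 0.5 = 122.5 N·m clockwise.
Load: 13 × 9.8 = 127.4 N down at 5.6 m → arm 2.6 m, τ = 127.4 × 2.6 = 331.2 N·m clockwise.
Net moment of known loads = 453.7 N·m clockwise.
An unknown mass m at 1.9 m has arm 1.1 m; its moment is m·g·1.1 counterclockwise.
Στ = 0 ⇒ m × 9.8 × 1.1 = 453.7 ⇒ m = 453.7 / (9.8 × 1.1) = 42.1 kg.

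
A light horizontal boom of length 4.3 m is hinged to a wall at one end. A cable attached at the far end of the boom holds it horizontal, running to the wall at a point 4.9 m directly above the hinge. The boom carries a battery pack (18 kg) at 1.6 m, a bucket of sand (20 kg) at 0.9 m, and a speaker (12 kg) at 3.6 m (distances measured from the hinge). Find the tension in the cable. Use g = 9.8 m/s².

Take moments about the hinge.
Battery pack: 18 × 9.8 = 176.4 N down at 1.6 m → arm 1.6 m, τ = 176.4 × 1.6 = 282.2 N·m clockwise.
Bucket of sand: 20 × 9.8 = 196 N down at 0.9 m → arm 0.9 m, τ = 196 × 0.9 = 176.4 N·m clockwise.
Speaker: 12 × 9.8 = 117.6 N down at 3.6 m → arm 3.6 m, τ = 117.6 × 3.6 = 423.4 N·m clockwise.
Total clockwise load moment = 882 N·m.
The cable tension T acts at 4.3 m; only its component perpendicular to the boom, T sinθ, produces torque. sinθ = h/√(h²+d²) = 4.9/√(4.9²+4.3²) = 0.7516.
For rotational equilibrium, T × 4.3 × 0.7516 = 882, so T = 882 / 3.232 = 273 N.

T ≈ 273 N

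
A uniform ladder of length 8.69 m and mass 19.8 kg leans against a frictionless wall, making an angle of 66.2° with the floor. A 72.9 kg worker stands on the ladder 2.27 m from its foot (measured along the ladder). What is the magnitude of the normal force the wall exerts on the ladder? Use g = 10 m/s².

Sum moments about the foot of the ladder (the floor normal and friction both act there and drop out).
Ladder weight 19.8×10 = 198 N acts at 4.345 m along the ladder; its horizontal arm is 4.345·cos66.2° = 1.753 m → τ = 347.1 N·m clockwise.
Worker: 72.9×10 = 729 N at 2.27 m → arm 0.916 m → τ = 667.8 N·m clockwise.
Wall normal N acts horizontally at the top; its moment arm is the height L sinθ = 8.69·sin66.2° = 7.951 m, counterclockwise.
Balancing moments: N × 7.951 = 1015, giving N = 128 N.

N_wall ≈ 128 N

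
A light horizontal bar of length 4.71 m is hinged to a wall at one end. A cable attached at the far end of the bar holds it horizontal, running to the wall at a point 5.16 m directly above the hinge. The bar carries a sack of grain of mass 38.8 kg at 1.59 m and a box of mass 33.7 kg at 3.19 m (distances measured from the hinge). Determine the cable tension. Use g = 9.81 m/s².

Taking torques about the hinge:
Sack of grain: 38.8 × 9.81 = 380.6 N down at 1.59 m → arm 1.59 m, τ = 380.6 × 1.59 = 605.2 N·m clockwise.
Box: 33.7 × 9.81 = 330.6 N down at 3.19 m → arm 3.19 m, τ = 330.6 × 3.19 = 1055 N·m clockwise.
Total clockwise load moment = 1660 N·m.
The cable tension T acts at 4.71 m; only its component perpendicular to the bar, T sinθ, produces torque. sinθ = h/√(h²+d²) = 5.16/√(5.16²+4.71²) = 0.7386.
Balancing moments: T × 4.71 × 0.7386 = 1660, giving T = 1660 / 3.479 = 477 N.

T ≈ 477 N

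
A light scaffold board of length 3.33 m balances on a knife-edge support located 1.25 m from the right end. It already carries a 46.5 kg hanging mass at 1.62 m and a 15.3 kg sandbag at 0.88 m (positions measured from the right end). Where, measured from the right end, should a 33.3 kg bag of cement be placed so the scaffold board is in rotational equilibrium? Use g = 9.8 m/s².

Take moments about the knife-edge support (at 1.25 m from the right end).
Hanging mass: 46.5 × 9.8 = 455.7 N down at 1.62 m → arm 0.37 m, τ = 455.7 × 0.37 = 168.6 N·m counterclockwise.
Sandbag: 15.3 × 9.8 = 149.9 N down at 0.88 m → arm 0.37 m, τ = 149.9 × 0.37 = 55.46 N·m clockwise.
Net moment of existing loads = 113.1 N·m counterclockwise.
The bag of cement weighs 33.3 × 9.8 = 326.3 N and must supply an equal clockwise moment, so its lever arm about the knife-edge support is 113.1 / 326.3 = 0.347 m.
That puts it at 1.25 − 0.347 = 0.903 m from the right end.

x ≈ 0.903 m from the right end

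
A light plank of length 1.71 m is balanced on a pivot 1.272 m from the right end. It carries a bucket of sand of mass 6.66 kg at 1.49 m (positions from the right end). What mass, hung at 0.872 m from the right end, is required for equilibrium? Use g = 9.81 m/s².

m ≈ 3.63 kg

About the pivot (at 1.272 m from the right end):
Bucket of sand: 6.66 × 9.81 = 65.33 N down at 1.49 m → arm 0.218 m, τ = 65.33 × 0.218 = 14.24 N·m counterclockwise.
Net moment of known loads = 14.24 N·m counterclockwise.
An unknown mass m at 0.872 m has arm 0.4 m; its moment is m·g·0.4 clockwise.
Setting net torque to zero: m × 9.81 × 0.4 = 14.24 → m = 14.24 / (9.81 × 0.4) = 3.63 kg.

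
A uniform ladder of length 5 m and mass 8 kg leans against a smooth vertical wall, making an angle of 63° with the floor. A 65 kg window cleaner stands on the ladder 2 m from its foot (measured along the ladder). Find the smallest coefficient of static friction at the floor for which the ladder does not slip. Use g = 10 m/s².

Sum moments about the foot of the ladder (the floor normal and friction both act there and drop out).
Ladder weight 8×10 = 80 N acts at 2.5 m along the ladder; its horizontal arm is 2.5·cos63° = 1.135 m → τ = 90.8 N·m clockwise.
Window cleaner: 65×10 = 650 N at 2 m → arm 0.908 m → τ = 590.2 N·m clockwise.
Wall normal N acts horizontally at the top; its moment arm is the height L sinθ = 5·sin63° = 4.455 m, counterclockwise.
Στ = 0 ⇒ N × 4.455 = 681 ⇒ N = 152.9 N.
ΣFx = 0 ⇒ f = N_wall = 152.9 N. ΣFy = 0 ⇒ N_floor = 730 N.
μ_min = f / N_floor = 152.9 / 730 = 0.209.

μ_min ≈ 0.209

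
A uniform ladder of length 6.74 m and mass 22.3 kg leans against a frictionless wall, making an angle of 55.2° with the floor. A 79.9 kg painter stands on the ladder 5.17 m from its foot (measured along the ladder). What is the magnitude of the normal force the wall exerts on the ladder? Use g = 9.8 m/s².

Take moments about the foot of the ladder.
Ladder weight 22.3×9.8 = 218.5 N acts at 3.37 m along the ladder; its horizontal arm is 3.37·cos55.2° = 1.923 m → τ = 420.2 N·m clockwise.
Painter: 79.9×9.8 = 783 N at 5.17 m → arm 2.951 m → τ = 2311 N·m clockwise.
Wall normal N acts horizontally at the top; its moment arm is the height L sinθ = 6.74·sin55.2° = 5.535 m, counterclockwise.
Setting net torque to zero: N × 5.535 = 2731 → N = 493 N.

N_wall ≈ 493 N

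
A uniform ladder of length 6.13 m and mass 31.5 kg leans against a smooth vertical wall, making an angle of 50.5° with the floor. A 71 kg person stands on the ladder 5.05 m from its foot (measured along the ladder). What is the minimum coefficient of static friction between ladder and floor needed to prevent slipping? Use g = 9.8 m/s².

Sum moments about the foot of the ladder (the floor normal and friction both act there and drop out).
Ladder weight 31.5×9.8 = 308.7 N acts at 3.065 m along the ladder; its horizontal arm is 3.065·cos50.5° = 1.95 m → τ = 602 N·m clockwise.
Person: 71×9.8 = 695.8 N at 5.05 m → arm 3.212 m → τ = 2235 N·m clockwise.
Wall normal N acts horizontally at the top; its moment arm is the height L sinθ = 6.13·sin50.5° = 4.73 m, counterclockwise.
For rotational equilibrium, N × 4.73 = 2837, so N = 599.8 N.
ΣFx = 0 ⇒ f = N_wall = 599.8 N. ΣFy = 0 ⇒ N_floor = 1004 N.
μ_min = f / N_floor = 599.8 / 1004 = 0.597.

μ_min ≈ 0.597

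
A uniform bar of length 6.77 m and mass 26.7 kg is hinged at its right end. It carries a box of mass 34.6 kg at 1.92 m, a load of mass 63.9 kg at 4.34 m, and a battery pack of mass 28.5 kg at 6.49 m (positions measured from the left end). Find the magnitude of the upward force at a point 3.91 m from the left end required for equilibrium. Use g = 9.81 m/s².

Choose the right end as the axis so the unknown pivot reaction has zero arm there.
Beam weight: 26.7 × 9.81 = 261.9 N down at 3.385 m → arm 3.385 m, τ = 261.9 × 3.385 = 886.5 N·m counterclockwise.
Box: 34.6 × 9.81 = 339.4 N down at 1.92 m → arm 4.85 m, τ = 339.4 × 4.85 = 1646 N·m counterclockwise.
Load: 63.9 × 9.81 = 626.9 N down at 4.34 m → arm 2.43 m, τ = 626.9 × 2.43 = 1523 N·m counterclockwise.
Battery pack: 28.5 × 9.81 = 279.6 N down at 6.49 m → arm 0.28 m, τ = 279.6 × 0.28 = 78.29 N·m counterclockwise.
Net moment of the loads = 4134 N·m counterclockwise.
The upward force F acts at a point 3.91 m from the left end, arm 2.86 m, giving F × 2.86 clockwise.
For rotational equilibrium, F × 2.86 = 4134, so F = 4134 / 2.86 = 1450 N.

F ≈ 1450 N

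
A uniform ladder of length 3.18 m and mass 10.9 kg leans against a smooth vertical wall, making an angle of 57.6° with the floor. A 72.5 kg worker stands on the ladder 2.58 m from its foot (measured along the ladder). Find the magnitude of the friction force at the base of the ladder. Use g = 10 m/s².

f ≈ 408 N

About the foot of the ladder:
Ladder weight 10.9×10 = 109 N acts at 1.59 m along the ladder; its horizontal arm is 1.59·cos57.6° = 0.852 m → τ = 92.87 N·m clockwise.
Worker: 72.5×10 = 725 N at 2.58 m → arm 1.382 m → τ = 1002 N·m clockwise.
Wall normal N acts horizontally at the top; its moment arm is the height L sinθ = 3.18·sin57.6° = 2.685 m, counterclockwise.
Setting net torque to zero: N × 2.685 = 1095 → N = 408 N.
ΣFx = 0: friction at the foot balances the wall's push, so f = N_wall = 408 N.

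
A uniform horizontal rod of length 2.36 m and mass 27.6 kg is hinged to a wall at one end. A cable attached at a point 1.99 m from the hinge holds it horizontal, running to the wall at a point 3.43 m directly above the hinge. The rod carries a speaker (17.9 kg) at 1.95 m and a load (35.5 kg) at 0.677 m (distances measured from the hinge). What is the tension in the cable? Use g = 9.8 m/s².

About the hinge:
Beam weight: 27.6 × 9.8 = 270.5 N down at 1.18 m → arm 1.18 m, τ = 270.5 × 1.18 = 319.2 N·m clockwise.
Speaker: 17.9 × 9.8 = 175.4 N down at 1.95 m → arm 1.95 m, τ = 175.4 × 1.95 = 342 N·m clockwise.
Load: 35.5 × 9.8 = 347.9 N down at 0.677 m → arm 0.677 m, τ = 347.9 × 0.677 = 235.5 N·m clockwise.
Total clockwise load moment = 896.7 N·m.
The cable tension T acts at 1.99 m; only its component perpendicular to the rod, T sinθ, produces torque. sinθ = h/√(h²+d²) = 3.43/√(3.43²+1.99²) = 0.865.
Στ = 0 ⇒ T × 1.99 × 0.865 = 896.7 ⇒ T = 896.7 / 1.721 = 521 N.

T ≈ 521 N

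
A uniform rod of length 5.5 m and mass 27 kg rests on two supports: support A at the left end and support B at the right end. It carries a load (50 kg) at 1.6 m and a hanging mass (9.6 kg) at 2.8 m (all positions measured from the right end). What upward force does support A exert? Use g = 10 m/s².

R_A ≈ 329 N

Sum moments about support B (its reaction then has zero moment arm).
Beam weight: 27 × 10 = 270 N down at 2.75 m → arm 2.75 m, τ = 270 × 2.75 = 742.5 N·m counterclockwise.
Load: 50 × 10 = 500 N down at 1.6 m → arm 1.6 m, τ = 500 × 1.6 = 800 N·m counterclockwise.
Hanging mass: 9.6 × 10 = 96 N down at 2.8 m → arm 2.8 m, τ = 96 × 2.8 = 268.8 N·m counterclockwise.
Net load moment about support B = 1811 N·m counterclockwise.
Reaction R at support A is upward at 5.5 m, arm 5.5 m → moment R × 5.5 clockwise.
Στ = 0 ⇒ R × 5.5 = 1811 ⇒ R = 329 N.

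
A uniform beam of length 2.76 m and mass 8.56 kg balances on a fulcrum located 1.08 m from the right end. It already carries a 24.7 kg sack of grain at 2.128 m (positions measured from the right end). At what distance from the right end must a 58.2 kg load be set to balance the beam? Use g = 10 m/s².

Taking torques about the fulcrum (at 1.08 m from the right end):
Beam weight: 8.56 × 10 = 85.6 N down at 1.38 m → arm 0.3 m, τ = 85.6 × 0.3 = 25.68 N·m counterclockwise.
Sack of grain: 24.7 × 10 = 247 N down at 2.128 m → arm 1.048 m, τ = 247 × 1.048 = 258.9 N·m counterclockwise.
Net moment of existing loads = 284.6 N·m counterclockwise.
The load weighs 58.2 × 10 = 582 N and must supply an equal clockwise moment, so its lever arm about the fulcrum is 284.6 / 582 = 0.489 m.
That puts it at 1.08 − 0.489 = 0.591 m from the right end.

x ≈ 0.591 m from the right end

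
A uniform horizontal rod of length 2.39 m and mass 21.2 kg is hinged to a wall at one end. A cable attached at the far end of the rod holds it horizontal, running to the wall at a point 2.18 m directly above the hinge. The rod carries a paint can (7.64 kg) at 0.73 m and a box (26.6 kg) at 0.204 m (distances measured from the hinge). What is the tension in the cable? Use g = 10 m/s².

About the hinge:
Beam weight: 21.2 × 10 = 212 N down at 1.195 m → arm 1.195 m, τ = 212 × 1.195 = 253.3 N·m clockwise.
Paint can: 7.64 × 10 = 76.4 N down at 0.73 m → arm 0.73 m, τ = 76.4 × 0.73 = 55.77 N·m clockwise.
Box: 26.6 × 10 = 266 N down at 0.204 m → arm 0.204 m, τ = 266 × 0.204 = 54.26 N·m clockwise.
Total clockwise load moment = 363.3 N·m.
The cable tension T acts at 2.39 m; only its component perpendicular to the rod, T sinθ, produces torque. sinθ = h/√(h²+d²) = 2.18/√(2.18²+2.39²) = 0.6739.
Balancing moments: T × 2.39 × 0.6739 = 363.3, giving T = 363.3 / 1.611 = 226 N.

T ≈ 226 N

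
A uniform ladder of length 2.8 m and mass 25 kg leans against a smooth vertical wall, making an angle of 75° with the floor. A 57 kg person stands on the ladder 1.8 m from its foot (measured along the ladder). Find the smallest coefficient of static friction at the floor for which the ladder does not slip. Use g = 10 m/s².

About the foot of the ladder:
Ladder weight 25×10 = 250 N acts at 1.4 m along the ladder; its horizontal arm is 1.4·cos75° = 0.3623 m → τ = 90.58 N·m clockwise.
Person: 57×10 = 570 N at 1.8 m → arm 0.4659 m → τ = 265.6 N·m clockwise.
Wall normal N acts horizontally at the top; its moment arm is the height L sinθ = 2.8·sin75° = 2.705 m, counterclockwise.
For rotational equilibrium, N × 2.705 = 356.2, so N = 131.7 N.
ΣFx = 0 ⇒ f = N_wall = 131.7 N. ΣFy = 0 ⇒ N_floor = 820 N.
μ_min = f / N_floor = 131.7 / 820 = 0.161.

μ_min ≈ 0.161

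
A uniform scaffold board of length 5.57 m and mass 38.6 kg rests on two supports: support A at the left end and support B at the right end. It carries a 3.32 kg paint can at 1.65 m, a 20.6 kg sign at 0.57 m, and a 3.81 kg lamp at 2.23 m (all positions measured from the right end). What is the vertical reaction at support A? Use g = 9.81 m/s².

Sum moments about support B (its reaction then has zero moment arm).
Beam weight: 38.6 × 9.81 = 378.7 N down at 2.785 m → arm 2.785 m, τ = 378.7 × 2.785 = 1055 N·m counterclockwise.
Paint can: 3.32 × 9.81 = 32.57 N down at 1.65 m → arm 1.65 m, τ = 32.57 × 1.65 = 53.74 N·m counterclockwise.
Sign: 20.6 × 9.81 = 202.1 N down at 0.57 m → arm 0.57 m, τ = 202.1 × 0.57 = 115.2 N·m counterclockwise.
Lamp: 3.81 × 9.81 = 37.38 N down at 2.23 m → arm 2.23 m, τ = 37.38 × 2.23 = 83.36 N·m counterclockwise.
Net load moment about support B = 1307 N·m counterclockwise.
Reaction R at support A is upward at 5.57 m, arm 5.57 m → moment R × 5.57 clockwise.
Balancing moments: R × 5.57 = 1307, giving R = 235 N.

R_A ≈ 235 N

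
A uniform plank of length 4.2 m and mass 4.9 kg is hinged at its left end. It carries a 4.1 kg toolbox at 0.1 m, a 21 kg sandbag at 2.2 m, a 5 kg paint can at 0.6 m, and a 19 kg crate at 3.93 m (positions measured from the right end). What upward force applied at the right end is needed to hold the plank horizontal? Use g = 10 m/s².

Taking torques about the left end:
Beam weight: 4.9 × 10 = 49 N down at 2.1 m → arm 2.1 m, τ = 49 × 2.1 = 102.9 N·m clockwise.
Toolbox: 4.1 × 10 = 41 N down at 0.1 m → arm 4.1 m, τ = 41 × 4.1 = 168.1 N·m clockwise.
Sandbag: 21 × 10 = 210 N down at 2.2 m → arm 2 m, τ = 210 × 2 = 420 N·m clockwise.
Paint can: 5 × 10 = 50 N down at 0.6 m → arm 3.6 m, τ = 50 × 3.6 = 180 N·m clockwise.
Crate: 19 × 10 = 190 N down at 3.93 m → arm 0.27 m, τ = 190 × 0.27 = 51.3 N·m clockwise.
Net moment of the loads = 922.3 N·m clockwise.
The upward force F acts at the right end, arm 4.2 m, giving F × 4.2 counterclockwise.
Στ = 0 ⇒ F × 4.2 = 922.3 ⇒ F = 922.3 / 4.2 = 220 N.

F ≈ 220 N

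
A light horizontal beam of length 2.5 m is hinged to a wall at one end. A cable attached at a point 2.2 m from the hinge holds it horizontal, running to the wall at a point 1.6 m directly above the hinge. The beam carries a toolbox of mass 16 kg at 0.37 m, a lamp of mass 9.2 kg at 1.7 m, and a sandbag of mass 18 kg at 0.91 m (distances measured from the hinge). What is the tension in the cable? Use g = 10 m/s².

Choose the hinge as the axis so the unknown hinge reaction has zero arm there.
Toolbox: 16 × 10 = 160 N down at 0.37 m → arm 0.37 m, τ = 160 × 0.37 = 59.2 N·m clockwise.
Lamp: 9.2 × 10 = 92 N down at 1.7 m → arm 1.7 m, τ = 92 × 1.7 = 156.4 N·m clockwise.
Sandbag: 18 × 10 = 180 N down at 0.91 m → arm 0.91 m, τ = 180 × 0.91 = 163.8 N·m clockwise.
Total clockwise load moment = 379.4 N·m.
The cable tension T acts at 2.2 m; only its component perpendicular to the beam, T sinθ, produces torque. sinθ = h/√(h²+d²) = 1.6/√(1.6²+2.2²) = 0.5882.
Στ = 0 ⇒ T × 2.2 × 0.5882 = 379.4 ⇒ T = 379.4 / 1.294 = 293 N.

T ≈ 293 N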